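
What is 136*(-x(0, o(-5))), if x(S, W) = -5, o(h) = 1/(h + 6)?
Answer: 680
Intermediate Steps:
o(h) = 1/(6 + h)
136*(-x(0, o(-5))) = 136*(-1*(-5)) = 136*5 = 680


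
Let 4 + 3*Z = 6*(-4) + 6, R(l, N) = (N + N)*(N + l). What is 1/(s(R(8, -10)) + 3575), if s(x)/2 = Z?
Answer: 3/10681 ≈ 0.00028087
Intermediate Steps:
R(l, N) = 2*N*(N + l) (R(l, N) = (2*N)*(N + l) = 2*N*(N + l))
Z = -22/3 (Z = -4/3 + (6*(-4) + 6)/3 = -4/3 + (-24 + 6)/3 = -4/3 + (1/3)*(-18) = -4/3 - 6 = -22/3 ≈ -7.3333)
s(x) = -44/3 (s(x) = 2*(-22/3) = -44/3)
1/(s(R(8, -10)) + 3575) = 1/(-44/3 + 3575) = 1/(10681/3) = 3/10681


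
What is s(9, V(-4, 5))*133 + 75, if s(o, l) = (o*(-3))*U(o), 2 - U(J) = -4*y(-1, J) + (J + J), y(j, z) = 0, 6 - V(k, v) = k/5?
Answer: 57531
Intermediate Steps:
V(k, v) = 6 - k/5
U(J) = 2 - 2*J (U(J) = 2 - (-4*0 + (J + J)) = 2 - (0 + 2*J) = 2 - 2*J)
s(o, l) = -3*o*(2 - 2*o) (s(o, l) = (o*(-3))*(2 - 2*o) = (-3*o)*(2 - 2*o) = -3*o*(2 - 2*o))
s(9, V(-4, 5))*133 + 75 = (6*9*(-1 + 9))*133 + 75 = (6*9*8)*133 + 75 = 432*133 + 75 = 57456 + 75 = 57531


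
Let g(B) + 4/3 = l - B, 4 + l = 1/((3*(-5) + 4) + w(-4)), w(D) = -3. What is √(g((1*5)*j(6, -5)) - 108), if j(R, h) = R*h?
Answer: √64554/42 ≈ 6.0494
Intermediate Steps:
l = -57/14 (l = -4 + 1/((3*(-5) + 4) - 3) = -4 + 1/((-15 + 4) - 3) = -4 + 1/(-11 - 3) = -4 + 1/(-14) = -4 - 1/14 = -57/14 ≈ -4.0714)
g(B) = -227/42 - B (g(B) = -4/3 + (-57/14 - B) = -227/42 - B)
√(g((1*5)*j(6, -5)) - 108) = √((-227/42 - 1*5*6*(-5)) - 108) = √((-227/42 - 5*(-30)) - 108) = √((-227/42 - 1*(-150)) - 108) = √((-227/42 + 150) - 108) = √(6073/42 - 108) = √(1537/42) = √64554/42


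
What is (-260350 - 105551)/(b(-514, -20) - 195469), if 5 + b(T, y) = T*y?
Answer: 365901/185194 ≈ 1.9758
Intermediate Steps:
b(T, y) = -5 + T*y
(-260350 - 105551)/(b(-514, -20) - 195469) = (-260350 - 105551)/((-5 - 514*(-20)) - 195469) = -365901/((-5 + 10280) - 195469) = -365901/(10275 - 195469) = -365901/(-185194) = -365901*(-1/185194) = 365901/185194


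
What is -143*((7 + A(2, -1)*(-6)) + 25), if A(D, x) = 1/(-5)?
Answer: -23738/5 ≈ -4747.6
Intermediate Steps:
A(D, x) = -1/5
-143*((7 + A(2, -1)*(-6)) + 25) = -143*((7 - 1/5*(-6)) + 25) = -143*((7 + 6/5) + 25) = -143*(41/5 + 25) = -143*166/5 = -23738/5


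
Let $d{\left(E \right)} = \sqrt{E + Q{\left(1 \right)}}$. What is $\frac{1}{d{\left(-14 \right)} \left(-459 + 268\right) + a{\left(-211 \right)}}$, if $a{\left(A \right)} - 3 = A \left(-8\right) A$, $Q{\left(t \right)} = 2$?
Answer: $\frac{i}{- 356165 i + 382 \sqrt{3}} \approx -2.8077 \cdot 10^{-6} + 5.2158 \cdot 10^{-9} i$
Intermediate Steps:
$d{\left(E \right)} = \sqrt{2 + E}$ ($d{\left(E \right)} = \sqrt{E + 2} = \sqrt{2 + E}$)
$a{\left(A \right)} = 3 - 8 A^{2}$ ($a{\left(A \right)} = 3 + A \left(-8\right) A = 3 + - 8 A A = 3 - 8 A^{2}$)
$\frac{1}{d{\left(-14 \right)} \left(-459 + 268\right) + a{\left(-211 \right)}} = \frac{1}{\sqrt{2 - 14} \left(-459 + 268\right) + \left(3 - 8 \left(-211\right)^{2}\right)} = \frac{1}{\sqrt{-12} \left(-191\right) + \left(3 - 356168\right)} = \frac{1}{2 i \sqrt{3} \left(-191\right) + \left(3 - 356168\right)} = \frac{1}{- 382 i \sqrt{3} - 356165} = \frac{1}{-356165 - 382 i \sqrt{3}}$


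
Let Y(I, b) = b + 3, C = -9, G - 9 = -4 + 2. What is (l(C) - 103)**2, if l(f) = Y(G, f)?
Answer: 11881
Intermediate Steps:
G = 7 (G = 9 + (-4 + 2) = 9 - 2 = 7)
Y(I, b) = 3 + b
l(f) = 3 + f
(l(C) - 103)**2 = ((3 - 9) - 103)**2 = (-6 - 103)**2 = (-109)**2 = 11881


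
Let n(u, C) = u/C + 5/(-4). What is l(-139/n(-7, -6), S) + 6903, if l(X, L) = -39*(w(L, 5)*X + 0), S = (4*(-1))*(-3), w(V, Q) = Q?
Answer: -318357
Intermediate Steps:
n(u, C) = -5/4 + u/C (n(u, C) = u/C + 5*(-1/4) = u/C - 5/4 = -5/4 + u/C)
S = 12 (S = -4*(-3) = 12)
l(X, L) = -195*X (l(X, L) = -39*(5*X + 0) = -195*X)
l(-139/n(-7, -6), S) + 6903 = -(-27105)/(-5/4 - 7/(-6)) + 6903 = -(-27105)/(-5/4 - 7*(-1/6)) + 6903 = -(-27105)/(-5/4 + 7/6) + 6903 = -(-27105)/(-1/12) + 6903 = -(-27105)*(-12) + 6903 = -195*1668 + 6903 = -325260 + 6903 = -318357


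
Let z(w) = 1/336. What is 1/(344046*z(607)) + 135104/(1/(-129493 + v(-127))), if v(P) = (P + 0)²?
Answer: -878230733872840/57341 ≈ -1.5316e+10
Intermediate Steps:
v(P) = P²
z(w) = 1/336
1/(344046*z(607)) + 135104/(1/(-129493 + v(-127))) = 1/(344046*(1/336)) + 135104/(1/(-129493 + (-127)²)) = (1/344046)*336 + 135104/(1/(-129493 + 16129)) = 56/57341 + 135104/(1/(-113364)) = 56/57341 + 135104/(-1/113364) = 56/57341 + 135104*(-113364) = 56/57341 - 15315929856 = -878230733872840/57341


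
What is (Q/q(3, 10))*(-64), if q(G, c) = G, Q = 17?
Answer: -1088/3 ≈ -362.67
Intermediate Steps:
(Q/q(3, 10))*(-64) = (17/3)*(-64) = -1088/3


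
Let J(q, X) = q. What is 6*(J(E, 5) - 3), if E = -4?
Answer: -42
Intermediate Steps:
6*(J(E, 5) - 3) = 6*(-4 - 3) = 6*(-7) = -42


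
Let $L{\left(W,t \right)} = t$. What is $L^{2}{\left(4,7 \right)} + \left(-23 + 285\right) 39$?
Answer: $10267$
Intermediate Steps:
$L^{2}{\left(4,7 \right)} + \left(-23 + 285\right) 39 = 7^{2} + \left(-23 + 285\right) 39 = 49 + 262 \cdot 39 = 49 + 10218 = 10267$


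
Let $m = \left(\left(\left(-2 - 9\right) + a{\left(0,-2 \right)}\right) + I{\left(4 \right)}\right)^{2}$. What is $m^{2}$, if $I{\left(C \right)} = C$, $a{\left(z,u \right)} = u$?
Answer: $6561$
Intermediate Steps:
$m = 81$ ($m = \left(\left(\left(-2 - 9\right) - 2\right) + 4\right)^{2} = \left(\left(-11 - 2\right) + 4\right)^{2} = \left(-13 + 4\right)^{2} = \left(-9\right)^{2} = 81$)
$m^{2} = 81^{2} = 6561$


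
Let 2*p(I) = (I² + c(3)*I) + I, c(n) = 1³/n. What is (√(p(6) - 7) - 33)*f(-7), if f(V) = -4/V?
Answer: -132/7 + 4*√15/7 ≈ -16.644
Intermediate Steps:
c(n) = 1/n
p(I) = I²/2 + 2*I/3 (p(I) = ((I² + I/3) + I)/2 = (I² + 4*I/3)/2 = I²/2 + 2*I/3)
(√(p(6) - 7) - 33)*f(-7) = (√((⅙)*6*(4 + 3*6) - 7) - 33)*(-4/(-7)) = (√((⅙)*6*(4 + 18) - 7) - 33)*(-4*(-⅐)) = (√((⅙)*6*22 - 7) - 33)*(4/7) = (√(22 - 7) - 33)*(4/7) = (√15 - 33)*(4/7) = (-33 + √15)*(4/7) = -132/7 + 4*√15/7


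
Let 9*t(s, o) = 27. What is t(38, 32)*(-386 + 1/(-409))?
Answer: -473625/409 ≈ -1158.0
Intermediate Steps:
t(s, o) = 3 (t(s, o) = (1/9)*27 = 3)
t(38, 32)*(-386 + 1/(-409)) = 3*(-386 + 1/(-409)) = 3*(-386 - 1/409) = 3*(-157875/409) = -473625/409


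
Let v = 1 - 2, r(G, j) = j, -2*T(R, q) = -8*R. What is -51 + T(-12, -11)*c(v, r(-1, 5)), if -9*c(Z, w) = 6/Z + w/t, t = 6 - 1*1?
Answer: -233/3 ≈ -77.667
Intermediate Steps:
t = 5 (t = 6 - 1 = 5)
T(R, q) = 4*R (T(R, q) = -(-4)*R = 4*R)
v = -1
c(Z, w) = -2/(3*Z) - w/45 (c(Z, w) = -(6/Z + w/5)/9 = -2/(3*Z) - w/45)
-51 + T(-12, -11)*c(v, r(-1, 5)) = -51 + (4*(-12))*((1/45)*(-30 - 1*(-1)*5)/(-1)) = -51 - 16*(-1)*(-30 + 5)/15 = -51 - 16*(-1)*(-25)/15 = -51 - 48*5/9 = -51 - 80/3 = -233/3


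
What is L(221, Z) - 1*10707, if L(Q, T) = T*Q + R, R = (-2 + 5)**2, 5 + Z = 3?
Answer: -11140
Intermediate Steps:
Z = -2 (Z = -5 + 3 = -2)
R = 9 (R = 3**2 = 9)
L(Q, T) = 9 + Q*T (L(Q, T) = T*Q + 9 = Q*T + 9 = 9 + Q*T)
L(221, Z) - 1*10707 = (9 + 221*(-2)) - 1*10707 = (9 - 442) - 10707 = -433 - 10707 = -11140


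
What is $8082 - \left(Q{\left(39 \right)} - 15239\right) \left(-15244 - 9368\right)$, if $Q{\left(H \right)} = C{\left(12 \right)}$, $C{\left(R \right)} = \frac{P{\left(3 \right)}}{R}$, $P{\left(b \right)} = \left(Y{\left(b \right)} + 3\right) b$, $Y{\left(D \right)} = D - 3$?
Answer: $-375035727$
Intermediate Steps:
$Y{\left(D \right)} = -3 + D$
$P{\left(b \right)} = b^{2}$ ($P{\left(b \right)} = \left(\left(-3 + b\right) + 3\right) b = b b = b^{2}$)
$C{\left(R \right)} = \frac{9}{R}$ ($C{\left(R \right)} = \frac{3^{2}}{R} = \frac{9}{R}$)
$Q{\left(H \right)} = \frac{3}{4}$ ($Q{\left(H \right)} = \frac{9}{12} = 9 \cdot \frac{1}{12} = \frac{3}{4}$)
$8082 - \left(Q{\left(39 \right)} - 15239\right) \left(-15244 - 9368\right) = 8082 - \left(\frac{3}{4} - 15239\right) \left(-15244 - 9368\right) = 8082 - \left(- \frac{60953}{4}\right) \left(-24612\right) = 8082 - 375043809 = -375035727$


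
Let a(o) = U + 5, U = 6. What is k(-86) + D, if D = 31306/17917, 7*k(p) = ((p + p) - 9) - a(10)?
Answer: -3220922/125419 ≈ -25.681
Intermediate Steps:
a(o) = 11 (a(o) = 6 + 5 = 11)
k(p) = -20/7 + 2*p/7 (k(p) = (((p + p) - 9) - 1*11)/7 = ((2*p - 9) - 11)/7 = ((-9 + 2*p) - 11)/7 = (-20 + 2*p)/7 = -20/7 + 2*p/7)
D = 31306/17917 (D = 31306*(1/17917) = 31306/17917 ≈ 1.7473)
k(-86) + D = (-20/7 + (2/7)*(-86)) + 31306/17917 = (-20/7 - 172/7) + 31306/17917 = -192/7 + 31306/17917 = -3220922/125419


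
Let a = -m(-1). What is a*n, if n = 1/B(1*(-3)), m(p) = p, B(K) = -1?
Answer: -1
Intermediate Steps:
n = -1 (n = 1/(-1) = -1)
a = 1 (a = -1*(-1) = 1)
a*n = 1*(-1) = -1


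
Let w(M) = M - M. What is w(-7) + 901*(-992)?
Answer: -893792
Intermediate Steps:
w(M) = 0
w(-7) + 901*(-992) = 0 + 901*(-992) = 0 - 893792 = -893792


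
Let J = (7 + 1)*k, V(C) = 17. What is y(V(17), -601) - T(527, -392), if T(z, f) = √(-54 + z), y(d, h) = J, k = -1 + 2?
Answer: 8 - √473 ≈ -13.749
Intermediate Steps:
k = 1
J = 8 (J = (7 + 1)*1 = 8*1 = 8)
y(d, h) = 8
y(V(17), -601) - T(527, -392) = 8 - √(-54 + 527) = 8 - √473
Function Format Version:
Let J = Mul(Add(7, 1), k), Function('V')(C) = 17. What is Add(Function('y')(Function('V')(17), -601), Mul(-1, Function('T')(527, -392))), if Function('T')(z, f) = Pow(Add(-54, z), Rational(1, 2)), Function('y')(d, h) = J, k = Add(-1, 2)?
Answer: Add(8, Mul(-1, Pow(473, Rational(1, 2)))) ≈ -13.749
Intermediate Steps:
k = 1
J = 8 (J = Mul(Add(7, 1), 1) = Mul(8, 1) = 8)
Function('y')(d, h) = 8
Add(Function('y')(Function('V')(17), -601), Mul(-1, Function('T')(527, -392))) = Add(8, Mul(-1, Pow(Add(-54, 527), Rational(1, 2)))) = Add(8, Mul(-1, Pow(473, Rational(1, 2))))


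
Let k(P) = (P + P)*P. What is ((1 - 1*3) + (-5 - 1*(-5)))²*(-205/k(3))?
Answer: -410/9 ≈ -45.556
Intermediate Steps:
k(P) = 2*P² (k(P) = (2*P)*P = 2*P²)
((1 - 1*3) + (-5 - 1*(-5)))²*(-205/k(3)) = ((1 - 1*3) + (-5 - 1*(-5)))²*(-205/(2*3²)) = ((1 - 3) + (-5 + 5))²*(-205/(2*9)) = (-2 + 0)²*(-205/18) = (-2)²*(-205*1/18) = 4*(-205/18) = -410/9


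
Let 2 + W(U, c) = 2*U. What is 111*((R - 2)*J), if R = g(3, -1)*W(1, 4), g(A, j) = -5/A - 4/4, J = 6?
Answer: -1332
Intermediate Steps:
W(U, c) = -2 + 2*U
g(A, j) = -1 - 5/A (g(A, j) = -5/A - 4*1/4 = -5/A - 1 = -1 - 5/A)
R = 0 (R = ((-5 - 1*3)/3)*(-2 + 2*1) = ((-5 - 3)/3)*(-2 + 2) = ((1/3)*(-8))*0 = -8/3*0 = 0)
111*((R - 2)*J) = 111*((0 - 2)*6) = 111*(-2*6) = 111*(-12) = -1332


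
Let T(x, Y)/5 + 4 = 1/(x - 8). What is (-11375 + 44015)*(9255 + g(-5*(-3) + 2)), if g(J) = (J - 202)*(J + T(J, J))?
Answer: 950531200/3 ≈ 3.1684e+8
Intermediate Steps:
T(x, Y) = -20 + 5/(-8 + x) (T(x, Y) = -20 + 5/(x - 8) = -20 + 5/(-8 + x))
g(J) = (-202 + J)*(J + 5*(33 - 4*J)/(-8 + J)) (g(J) = (J - 202)*(J + 5*(33 - 4*J)/(-8 + J)) = (-202 + J)*(J + 5*(33 - 4*J)/(-8 + J)))
(-11375 + 44015)*(9255 + g(-5*(-3) + 2)) = (-11375 + 44015)*(9255 + (-33330 + (-5*(-3) + 2)**3 - 230*(-5*(-3) + 2)**2 + 5821*(-5*(-3) + 2))/(-8 + (-5*(-3) + 2))) = 32640*(9255 + (-33330 + (15 + 2)**3 - 230*(15 + 2)**2 + 5821*(15 + 2))/(-8 + (15 + 2))) = 32640*(9255 + (-33330 + 17**3 - 230*17**2 + 5821*17)/(-8 + 17)) = 32640*(9255 + (-33330 + 4913 - 230*289 + 98957)/9) = 32640*(9255 + (-33330 + 4913 - 66470 + 98957)/9) = 32640*(9255 + (1/9)*4070) = 32640*(9255 + 4070/9) = 32640*(87365/9) = 950531200/3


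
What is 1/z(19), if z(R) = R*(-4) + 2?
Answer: -1/74 ≈ -0.013514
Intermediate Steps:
z(R) = 2 - 4*R (z(R) = -4*R + 2 = 2 - 4*R)
1/z(19) = 1/(2 - 4*19) = 1/(2 - 76) = 1/(-74) = -1/74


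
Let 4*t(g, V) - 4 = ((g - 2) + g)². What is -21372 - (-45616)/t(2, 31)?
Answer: 1436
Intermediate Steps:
t(g, V) = 1 + (-2 + 2*g)²/4 (t(g, V) = 1 + ((g - 2) + g)²/4 = 1 + ((-2 + g) + g)²/4 = 1 + (-2 + 2*g)²/4)
-21372 - (-45616)/t(2, 31) = -21372 - (-45616)/(1 + (-1 + 2)²) = -21372 - (-45616)/(1 + 1²) = -21372 - (-45616)/(1 + 1) = -21372 - (-45616)/2 = -21372 - 1*(-22808) = -21372 + 22808 = 1436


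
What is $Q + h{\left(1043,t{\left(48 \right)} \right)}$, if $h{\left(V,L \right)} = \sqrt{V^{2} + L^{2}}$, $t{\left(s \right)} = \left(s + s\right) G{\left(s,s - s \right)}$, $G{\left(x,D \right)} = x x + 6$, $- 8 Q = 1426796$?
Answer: $- \frac{356699}{2} + 7 \sqrt{1003644601} \approx 43413.0$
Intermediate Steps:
$Q = - \frac{356699}{2}$ ($Q = \left(- \frac{1}{8}\right) 1426796 = - \frac{356699}{2} \approx -1.7835 \cdot 10^{5}$)
$G{\left(x,D \right)} = 6 + x^{2}$ ($G{\left(x,D \right)} = x^{2} + 6 = 6 + x^{2}$)
$t{\left(s \right)} = 2 s \left(6 + s^{2}\right)$ ($t{\left(s \right)} = \left(s + s\right) \left(6 + s^{2}\right) = 2 s \left(6 + s^{2}\right)$)
$h{\left(V,L \right)} = \sqrt{L^{2} + V^{2}}$
$Q + h{\left(1043,t{\left(48 \right)} \right)} = - \frac{356699}{2} + \sqrt{\left(2 \cdot 48 \left(6 + 48^{2}\right)\right)^{2} + 1043^{2}} = - \frac{356699}{2} + \sqrt{\left(2 \cdot 48 \left(6 + 2304\right)\right)^{2} + 1087849} = - \frac{356699}{2} + \sqrt{\left(2 \cdot 48 \cdot 2310\right)^{2} + 1087849} = - \frac{356699}{2} + \sqrt{221760^{2} + 1087849} = - \frac{356699}{2} + \sqrt{49177497600 + 1087849} = - \frac{356699}{2} + \sqrt{49178585449} = - \frac{356699}{2} + 7 \sqrt{1003644601}$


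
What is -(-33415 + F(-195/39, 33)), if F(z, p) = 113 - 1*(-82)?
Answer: 33220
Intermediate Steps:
F(z, p) = 195 (F(z, p) = 113 + 82 = 195)
-(-33415 + F(-195/39, 33)) = -(-33415 + 195) = -1*(-33220) = 33220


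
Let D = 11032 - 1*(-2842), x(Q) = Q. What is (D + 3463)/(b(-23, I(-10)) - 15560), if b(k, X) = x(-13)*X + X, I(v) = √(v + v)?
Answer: -6744093/6052912 + 52011*I*√5/30264560 ≈ -1.1142 + 0.0038428*I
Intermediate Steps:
D = 13874 (D = 11032 + 2842 = 13874)
I(v) = √2*√v (I(v) = √(2*v) = √2*√v)
b(k, X) = -12*X (b(k, X) = -13*X + X = -12*X)
(D + 3463)/(b(-23, I(-10)) - 15560) = (13874 + 3463)/(-12*√2*√(-10) - 15560) = 17337/(-12*√2*I*√10 - 15560) = 17337/(-24*I*√5 - 15560) = 17337/(-15560 - 24*I*√5)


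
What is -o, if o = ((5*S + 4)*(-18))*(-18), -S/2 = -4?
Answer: -14256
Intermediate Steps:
S = 8 (S = -2*(-4) = 8)
o = 14256 (o = ((5*8 + 4)*(-18))*(-18) = ((40 + 4)*(-18))*(-18) = (44*(-18))*(-18) = -792*(-18) = 14256)
-o = -1*14256 = -14256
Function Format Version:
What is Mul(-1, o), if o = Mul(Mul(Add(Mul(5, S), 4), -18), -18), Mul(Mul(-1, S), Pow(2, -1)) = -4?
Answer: -14256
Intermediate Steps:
S = 8 (S = Mul(-2, -4) = 8)
o = 14256 (o = Mul(Mul(Add(Mul(5, 8), 4), -18), -18) = Mul(Mul(Add(40, 4), -18), -18) = Mul(Mul(44, -18), -18) = Mul(-792, -18) = 14256)
Mul(-1, o) = Mul(-1, 14256) = -14256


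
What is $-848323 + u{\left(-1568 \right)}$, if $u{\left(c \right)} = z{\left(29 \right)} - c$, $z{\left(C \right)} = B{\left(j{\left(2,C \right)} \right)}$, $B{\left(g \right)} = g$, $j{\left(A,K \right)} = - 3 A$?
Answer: $-846761$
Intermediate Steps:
$z{\left(C \right)} = -6$ ($z{\left(C \right)} = \left(-3\right) 2 = -6$)
$u{\left(c \right)} = -6 - c$
$-848323 + u{\left(-1568 \right)} = -848323 - -1562 = -848323 + \left(-6 + 1568\right) = -848323 + 1562 = -846761$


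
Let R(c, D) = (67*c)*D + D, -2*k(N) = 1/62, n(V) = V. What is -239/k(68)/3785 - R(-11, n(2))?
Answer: 5601156/3785 ≈ 1479.8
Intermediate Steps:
k(N) = -1/124 (k(N) = -1/2/62 = -1/2*1/62 = -1/124)
R(c, D) = D + 67*D*c (R(c, D) = 67*D*c + D = D + 67*D*c)
-239/k(68)/3785 - R(-11, n(2)) = -239/(-1/124)/3785 - 2*(1 + 67*(-11)) = -239*(-124)*(1/3785) - 2*(1 - 737) = 29636*(1/3785) - 2*(-736) = 29636/3785 - 1*(-1472) = 29636/3785 + 1472 = 5601156/3785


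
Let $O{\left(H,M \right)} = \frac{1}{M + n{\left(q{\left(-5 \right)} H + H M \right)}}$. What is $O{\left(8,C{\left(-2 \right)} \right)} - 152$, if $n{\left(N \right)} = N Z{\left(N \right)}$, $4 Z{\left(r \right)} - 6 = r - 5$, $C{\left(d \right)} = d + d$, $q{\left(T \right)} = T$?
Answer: $- \frac{193647}{1274} \approx -152.0$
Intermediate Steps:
$C{\left(d \right)} = 2 d$
$Z{\left(r \right)} = \frac{1}{4} + \frac{r}{4}$ ($Z{\left(r \right)} = \frac{3}{2} + \frac{r - 5}{4} = \frac{3}{2} + \frac{-5 + r}{4} = \frac{3}{2} + \left(- \frac{5}{4} + \frac{r}{4}\right) = \frac{1}{4} + \frac{r}{4}$)
$n{\left(N \right)} = N \left(\frac{1}{4} + \frac{N}{4}\right)$
$O{\left(H,M \right)} = \frac{1}{M + \frac{\left(- 5 H + H M\right) \left(1 - 5 H + H M\right)}{4}}$ ($O{\left(H,M \right)} = \frac{1}{M + \frac{\left(- 5 H + H M\right) \left(1 + \left(- 5 H + H M\right)\right)}{4}} = \frac{1}{M + \frac{\left(- 5 H + H M\right) \left(1 - 5 H + H M\right)}{4}}$)
$O{\left(8,C{\left(-2 \right)} \right)} - 152 = \frac{4}{4 \cdot 2 \left(-2\right) + 8 \left(1 + 8 \left(-5 + 2 \left(-2\right)\right)\right) \left(-5 + 2 \left(-2\right)\right)} - 152 = \frac{4}{4 \left(-4\right) + 8 \left(1 + 8 \left(-5 - 4\right)\right) \left(-5 - 4\right)} - 152 = \frac{4}{-16 + 8 \left(1 + 8 \left(-9\right)\right) \left(-9\right)} - 152 = \frac{4}{-16 + 8 \left(1 - 72\right) \left(-9\right)} - 152 = \frac{4}{-16 + 8 \left(-71\right) \left(-9\right)} - 152 = \frac{4}{-16 + 5112} - 152 = \frac{4}{5096} - 152 = 4 \cdot \frac{1}{5096} - 152 = \frac{1}{1274} - 152 = - \frac{193647}{1274}$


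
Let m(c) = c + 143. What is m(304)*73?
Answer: 32631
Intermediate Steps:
m(c) = 143 + c
m(304)*73 = (143 + 304)*73 = 447*73 = 32631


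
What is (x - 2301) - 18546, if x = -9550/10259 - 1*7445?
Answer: -290257178/10259 ≈ -28293.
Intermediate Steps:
x = -76387805/10259 (x = -9550*1/10259 - 7445 = -9550/10259 - 7445 = -76387805/10259 ≈ -7445.9)
(x - 2301) - 18546 = (-76387805/10259 - 2301) - 18546 = -99993764/10259 - 18546 = -290257178/10259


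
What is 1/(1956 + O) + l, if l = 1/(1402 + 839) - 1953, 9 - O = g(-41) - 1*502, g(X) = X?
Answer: -3658897045/1873476 ≈ -1953.0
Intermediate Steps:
O = 552 (O = 9 - (-41 - 1*502) = 9 - (-41 - 502) = 9 - 1*(-543) = 9 + 543 = 552)
l = -4376672/2241 (l = 1/2241 - 1953 = -4376672/2241 ≈ -1953.0)
1/(1956 + O) + l = 1/(1956 + 552) - 4376672/2241 = 1/2508 - 4376672/2241 = -3658897045/1873476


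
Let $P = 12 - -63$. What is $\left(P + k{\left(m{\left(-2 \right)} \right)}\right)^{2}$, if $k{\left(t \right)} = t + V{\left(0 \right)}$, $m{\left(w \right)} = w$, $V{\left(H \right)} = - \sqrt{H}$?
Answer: $5329$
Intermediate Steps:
$P = 75$ ($P = 12 + 63 = 75$)
$k{\left(t \right)} = t$ ($k{\left(t \right)} = t - \sqrt{0} = t - 0 = t + 0 = t$)
$\left(P + k{\left(m{\left(-2 \right)} \right)}\right)^{2} = \left(75 - 2\right)^{2} = 73^{2} = 5329$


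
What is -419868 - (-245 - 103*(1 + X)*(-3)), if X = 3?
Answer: -420859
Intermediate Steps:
-419868 - (-245 - 103*(1 + X)*(-3)) = -419868 - (-245 - 103*(1 + 3)*(-3)) = -419868 - (-245 - 412*(-3)) = -419868 - (-245 - 103*(-12)) = -419868 - (-245 + 1236) = -419868 - 1*991 = -419868 - 991 = -420859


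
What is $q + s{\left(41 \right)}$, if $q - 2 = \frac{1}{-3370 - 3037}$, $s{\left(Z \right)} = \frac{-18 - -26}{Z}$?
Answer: $\frac{576589}{262687} \approx 2.195$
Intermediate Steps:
$s{\left(Z \right)} = \frac{8}{Z}$ ($s{\left(Z \right)} = \frac{-18 + 26}{Z} = \frac{8}{Z}$)
$q = \frac{12813}{6407}$ ($q = 2 + \frac{1}{-3370 - 3037} = 2 + \frac{1}{-6407} = 2 - \frac{1}{6407} = \frac{12813}{6407} \approx 1.9998$)
$q + s{\left(41 \right)} = \frac{12813}{6407} + \frac{8}{41} = \frac{576589}{262687}$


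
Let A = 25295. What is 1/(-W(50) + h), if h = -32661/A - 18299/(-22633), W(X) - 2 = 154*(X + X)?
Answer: -572501735/8817948065678 ≈ -6.4925e-5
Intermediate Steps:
W(X) = 2 + 308*X (W(X) = 2 + 154*(X + X) = 2 + 154*(2*X) = 2 + 308*X)
h = -276343208/572501735 (h = -32661/25295 - 18299/(-22633) = -32661*1/25295 - 18299*(-1/22633) = -32661/25295 + 18299/22633 = -276343208/572501735 ≈ -0.48269)
1/(-W(50) + h) = 1/(-(2 + 308*50) - 276343208/572501735) = 1/(-(2 + 15400) - 276343208/572501735) = 1/(-1*15402 - 276343208/572501735) = 1/(-15402 - 276343208/572501735) = 1/(-8817948065678/572501735) = -572501735/8817948065678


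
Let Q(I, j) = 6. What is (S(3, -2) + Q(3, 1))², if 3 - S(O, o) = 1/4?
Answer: 1225/16 ≈ 76.563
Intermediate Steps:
S(O, o) = 11/4 (S(O, o) = 3 - 1/4 = 3 - 1*¼ = 3 - ¼ = 11/4)
(S(3, -2) + Q(3, 1))² = (11/4 + 6)² = (35/4)² = 1225/16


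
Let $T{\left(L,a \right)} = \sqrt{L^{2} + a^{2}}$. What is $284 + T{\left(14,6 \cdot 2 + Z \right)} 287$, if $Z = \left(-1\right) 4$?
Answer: $284 + 574 \sqrt{65} \approx 4911.7$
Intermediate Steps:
$Z = -4$
$284 + T{\left(14,6 \cdot 2 + Z \right)} 287 = 284 + \sqrt{14^{2} + \left(6 \cdot 2 - 4\right)^{2}} \cdot 287 = 284 + \sqrt{196 + \left(12 - 4\right)^{2}} \cdot 287 = 284 + \sqrt{196 + 8^{2}} \cdot 287 = 284 + \sqrt{196 + 64} \cdot 287 = 284 + \sqrt{260} \cdot 287 = 284 + 2 \sqrt{65} \cdot 287 = 284 + 574 \sqrt{65}$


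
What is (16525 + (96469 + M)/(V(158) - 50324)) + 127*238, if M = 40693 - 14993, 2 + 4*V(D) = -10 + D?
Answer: 1567245829/33525 ≈ 46749.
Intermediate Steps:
V(D) = -3 + D/4 (V(D) = -1/2 + (-10 + D)/4 = -1/2 + (-5/2 + D/4) = -3 + D/4)
M = 25700
(16525 + (96469 + M)/(V(158) - 50324)) + 127*238 = (16525 + (96469 + 25700)/((-3 + (1/4)*158) - 50324)) + 127*238 = (16525 + 122169/((-3 + 79/2) - 50324)) + 30226 = (16525 + 122169/(73/2 - 50324)) + 30226 = (16525 + 122169/(-100575/2)) + 30226 = (16525 + 122169*(-2/100575)) + 30226 = (16525 - 81446/33525) + 30226 = 553919179/33525 + 30226 = 1567245829/33525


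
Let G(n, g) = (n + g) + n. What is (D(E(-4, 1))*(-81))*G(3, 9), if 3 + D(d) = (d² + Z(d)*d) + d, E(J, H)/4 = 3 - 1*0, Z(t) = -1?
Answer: -171315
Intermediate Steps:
E(J, H) = 12 (E(J, H) = 4*(3 - 1*0) = 4*(3 + 0) = 4*3 = 12)
G(n, g) = g + 2*n (G(n, g) = (g + n) + n = g + 2*n)
D(d) = -3 + d² (D(d) = -3 + ((d² - d) + d) = -3 + d²)
(D(E(-4, 1))*(-81))*G(3, 9) = ((-3 + 12²)*(-81))*(9 + 2*3) = ((-3 + 144)*(-81))*(9 + 6) = (141*(-81))*15 = -11421*15 = -171315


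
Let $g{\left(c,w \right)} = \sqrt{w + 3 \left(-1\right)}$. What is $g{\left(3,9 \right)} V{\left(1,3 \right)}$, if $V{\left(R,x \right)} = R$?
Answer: $\sqrt{6} \approx 2.4495$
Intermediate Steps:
$g{\left(c,w \right)} = \sqrt{-3 + w}$ ($g{\left(c,w \right)} = \sqrt{w - 3} = \sqrt{-3 + w}$)
$g{\left(3,9 \right)} V{\left(1,3 \right)} = \sqrt{-3 + 9} \cdot 1 = \sqrt{6} \cdot 1 = \sqrt{6}$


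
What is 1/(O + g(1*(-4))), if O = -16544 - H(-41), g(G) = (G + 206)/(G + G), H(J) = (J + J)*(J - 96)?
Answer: -4/111213 ≈ -3.5967e-5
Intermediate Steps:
H(J) = 2*J*(-96 + J) (H(J) = (2*J)*(-96 + J) = 2*J*(-96 + J))
g(G) = (206 + G)/(2*G) (g(G) = (206 + G)/((2*G)) = (206 + G)*(1/(2*G)) = (206 + G)/(2*G))
O = -27778 (O = -16544 - 2*(-41)*(-96 - 41) = -16544 - 2*(-41)*(-137) = -16544 - 1*11234 = -16544 - 11234 = -27778)
1/(O + g(1*(-4))) = 1/(-27778 + (206 + 1*(-4))/(2*((1*(-4))))) = 1/(-27778 + (½)*(206 - 4)/(-4)) = 1/(-27778 + (½)*(-¼)*202) = 1/(-27778 - 101/4) = 1/(-111213/4) = -4/111213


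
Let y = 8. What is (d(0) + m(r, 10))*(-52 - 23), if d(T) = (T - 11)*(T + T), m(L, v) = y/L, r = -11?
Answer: 600/11 ≈ 54.545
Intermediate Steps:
m(L, v) = 8/L
d(T) = 2*T*(-11 + T) (d(T) = (-11 + T)*(2*T) = 2*T*(-11 + T))
(d(0) + m(r, 10))*(-52 - 23) = (2*0*(-11 + 0) + 8/(-11))*(-52 - 23) = (2*0*(-11) + 8*(-1/11))*(-75) = (0 - 8/11)*(-75) = -8/11*(-75) = 600/11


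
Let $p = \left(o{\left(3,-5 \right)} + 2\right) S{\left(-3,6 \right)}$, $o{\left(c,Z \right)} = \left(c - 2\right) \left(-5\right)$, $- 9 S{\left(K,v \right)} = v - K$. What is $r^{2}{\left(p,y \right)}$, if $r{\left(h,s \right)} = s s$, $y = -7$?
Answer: $2401$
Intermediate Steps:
$S{\left(K,v \right)} = - \frac{v}{9} + \frac{K}{9}$ ($S{\left(K,v \right)} = - \frac{v - K}{9} = - \frac{v}{9} + \frac{K}{9}$)
$o{\left(c,Z \right)} = 10 - 5 c$ ($o{\left(c,Z \right)} = \left(-2 + c\right) \left(-5\right) = 10 - 5 c$)
$p = 3$ ($p = \left(\left(10 - 15\right) + 2\right) \left(\left(- \frac{1}{9}\right) 6 + \frac{1}{9} \left(-3\right)\right) = \left(\left(10 - 15\right) + 2\right) \left(- \frac{2}{3} - \frac{1}{3}\right) = \left(-5 + 2\right) \left(-1\right) = \left(-3\right) \left(-1\right) = 3$)
$r{\left(h,s \right)} = s^{2}$
$r^{2}{\left(p,y \right)} = \left(\left(-7\right)^{2}\right)^{2} = 49^{2} = 2401$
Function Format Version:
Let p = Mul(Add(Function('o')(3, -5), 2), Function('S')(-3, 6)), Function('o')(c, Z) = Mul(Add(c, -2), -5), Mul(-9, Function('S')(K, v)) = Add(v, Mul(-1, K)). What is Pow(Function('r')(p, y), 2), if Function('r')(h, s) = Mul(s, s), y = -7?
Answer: 2401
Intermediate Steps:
Function('S')(K, v) = Add(Mul(Rational(-1, 9), v), Mul(Rational(1, 9), K)) (Function('S')(K, v) = Mul(Rational(-1, 9), Add(v, Mul(-1, K))) = Add(Mul(Rational(-1, 9), v), Mul(Rational(1, 9), K)))
Function('o')(c, Z) = Add(10, Mul(-5, c)) (Function('o')(c, Z) = Mul(Add(-2, c), -5) = Add(10, Mul(-5, c)))
p = 3 (p = Mul(Add(Add(10, Mul(-5, 3)), 2), Add(Mul(Rational(-1, 9), 6), Mul(Rational(1, 9), -3))) = Mul(Add(Add(10, -15), 2), Add(Rational(-2, 3), Rational(-1, 3))) = Mul(Add(-5, 2), -1) = Mul(-3, -1) = 3)
Function('r')(h, s) = Pow(s, 2)
Pow(Function('r')(p, y), 2) = Pow(Pow(-7, 2), 2) = Pow(49, 2) = 2401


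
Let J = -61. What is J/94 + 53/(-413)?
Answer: -30175/38822 ≈ -0.77727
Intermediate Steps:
J/94 + 53/(-413) = -61/94 + 53/(-413) = -61*1/94 + 53*(-1/413) = -61/94 - 53/413 = -30175/38822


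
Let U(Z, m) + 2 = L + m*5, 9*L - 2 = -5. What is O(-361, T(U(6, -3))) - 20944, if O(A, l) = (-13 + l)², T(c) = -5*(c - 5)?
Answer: -100880/9 ≈ -11209.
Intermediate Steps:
L = -⅓ (L = 2/9 + (⅑)*(-5) = 2/9 - 5/9 = -⅓ ≈ -0.33333)
U(Z, m) = -7/3 + 5*m (U(Z, m) = -2 + (-⅓ + m*5) = -2 + (-⅓ + 5*m) = -7/3 + 5*m)
T(c) = 25 - 5*c (T(c) = -5*(-5 + c) = 25 - 5*c)
O(-361, T(U(6, -3))) - 20944 = (-13 + (25 - 5*(-7/3 + 5*(-3))))² - 20944 = (-13 + (25 - 5*(-7/3 - 15)))² - 20944 = (-13 + (25 - 5*(-52/3)))² - 20944 = (-13 + (25 + 260/3))² - 20944 = (-13 + 335/3)² - 20944 = (296/3)² - 20944 = 87616/9 - 20944 = -100880/9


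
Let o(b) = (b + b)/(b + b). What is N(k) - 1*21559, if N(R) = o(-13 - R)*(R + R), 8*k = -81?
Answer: -86317/4 ≈ -21579.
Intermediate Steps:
k = -81/8 (k = (⅛)*(-81) = -81/8 ≈ -10.125)
o(b) = 1 (o(b) = (2*b)/((2*b)) = (2*b)*(1/(2*b)) = 1)
N(R) = 2*R (N(R) = 1*(R + R) = 1*(2*R) = 2*R)
N(k) - 1*21559 = 2*(-81/8) - 1*21559 = -81/4 - 21559 = -86317/4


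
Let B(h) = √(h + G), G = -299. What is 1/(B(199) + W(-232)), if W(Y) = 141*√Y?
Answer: 5*I/2306146 - 141*I*√58/2306146 ≈ -0.00046347*I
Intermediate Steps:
B(h) = √(-299 + h) (B(h) = √(h - 299) = √(-299 + h))
1/(B(199) + W(-232)) = 1/(√(-299 + 199) + 141*√(-232)) = 1/(√(-100) + 141*(2*I*√58)) = 1/(10*I + 282*I*√58)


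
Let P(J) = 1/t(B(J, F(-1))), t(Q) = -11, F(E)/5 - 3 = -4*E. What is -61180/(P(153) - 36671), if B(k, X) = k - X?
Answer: 48070/28813 ≈ 1.6683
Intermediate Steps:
F(E) = 15 - 20*E (F(E) = 15 + 5*(-4*E) = 15 - 20*E)
P(J) = -1/11 (P(J) = 1/(-11) = -1/11)
-61180/(P(153) - 36671) = -61180/(-1/11 - 36671) = -61180/(-403382/11) = -61180*(-11/403382) = 48070/28813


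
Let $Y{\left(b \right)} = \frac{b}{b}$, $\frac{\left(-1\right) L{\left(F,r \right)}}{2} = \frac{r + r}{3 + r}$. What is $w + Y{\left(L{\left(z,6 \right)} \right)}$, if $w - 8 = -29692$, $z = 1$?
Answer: $-29683$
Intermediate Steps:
$L{\left(F,r \right)} = - \frac{4 r}{3 + r}$ ($L{\left(F,r \right)} = - 2 \frac{r + r}{3 + r} = - 2 \frac{2 r}{3 + r} = - \frac{4 r}{3 + r}$)
$w = -29684$ ($w = 8 - 29692 = -29684$)
$Y{\left(b \right)} = 1$
$w + Y{\left(L{\left(z,6 \right)} \right)} = -29684 + 1 = -29683$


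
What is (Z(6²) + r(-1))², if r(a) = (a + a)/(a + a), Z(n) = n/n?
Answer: 4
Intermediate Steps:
Z(n) = 1
r(a) = 1 (r(a) = (2*a)/((2*a)) = (2*a)*(1/(2*a)) = 1)
(Z(6²) + r(-1))² = (1 + 1)² = 2² = 4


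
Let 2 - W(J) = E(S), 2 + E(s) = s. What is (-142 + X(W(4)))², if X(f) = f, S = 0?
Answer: 19044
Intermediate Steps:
E(s) = -2 + s
W(J) = 4 (W(J) = 2 - (-2 + 0) = 2 - 1*(-2) = 2 + 2 = 4)
(-142 + X(W(4)))² = (-142 + 4)² = (-138)² = 19044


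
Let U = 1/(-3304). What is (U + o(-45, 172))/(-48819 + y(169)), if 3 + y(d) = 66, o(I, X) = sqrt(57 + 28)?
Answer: 1/161089824 - sqrt(85)/48756 ≈ -0.00018909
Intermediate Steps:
o(I, X) = sqrt(85)
y(d) = 63 (y(d) = -3 + 66 = 63)
U = -1/3304 ≈ -0.00030266
(U + o(-45, 172))/(-48819 + y(169)) = (-1/3304 + sqrt(85))/(-48819 + 63) = (-1/3304 + sqrt(85))/(-48756) = (-1/3304 + sqrt(85))*(-1/48756) = 1/161089824 - sqrt(85)/48756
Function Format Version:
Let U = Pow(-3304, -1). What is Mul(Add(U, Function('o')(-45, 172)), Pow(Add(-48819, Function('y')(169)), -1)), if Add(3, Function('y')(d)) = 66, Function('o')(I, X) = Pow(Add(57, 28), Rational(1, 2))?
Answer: Add(Rational(1, 161089824), Mul(Rational(-1, 48756), Pow(85, Rational(1, 2)))) ≈ -0.00018909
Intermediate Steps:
Function('o')(I, X) = Pow(85, Rational(1, 2))
Function('y')(d) = 63 (Function('y')(d) = Add(-3, 66) = 63)
U = Rational(-1, 3304) ≈ -0.00030266
Mul(Add(U, Function('o')(-45, 172)), Pow(Add(-48819, Function('y')(169)), -1)) = Mul(Add(Rational(-1, 3304), Pow(85, Rational(1, 2))), Pow(Add(-48819, 63), -1)) = Mul(Add(Rational(-1, 3304), Pow(85, Rational(1, 2))), Pow(-48756, -1)) = Mul(Add(Rational(-1, 3304), Pow(85, Rational(1, 2))), Rational(-1, 48756)) = Add(Rational(1, 161089824), Mul(Rational(-1, 48756), Pow(85, Rational(1, 2))))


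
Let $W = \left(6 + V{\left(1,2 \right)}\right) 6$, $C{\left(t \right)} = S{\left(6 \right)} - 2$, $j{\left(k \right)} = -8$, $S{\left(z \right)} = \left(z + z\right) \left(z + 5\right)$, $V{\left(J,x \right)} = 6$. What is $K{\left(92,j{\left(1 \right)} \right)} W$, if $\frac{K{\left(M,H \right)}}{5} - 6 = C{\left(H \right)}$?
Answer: $48960$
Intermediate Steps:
$S{\left(z \right)} = 2 z \left(5 + z\right)$
$C{\left(t \right)} = 130$ ($C{\left(t \right)} = 2 \cdot 6 \left(5 + 6\right) - 2 = 2 \cdot 6 \cdot 11 - 2 = 132 - 2 = 130$)
$K{\left(M,H \right)} = 680$ ($K{\left(M,H \right)} = 30 + 5 \cdot 130 = 30 + 650 = 680$)
$W = 72$ ($W = \left(6 + 6\right) 6 = 12 \cdot 6 = 72$)
$K{\left(92,j{\left(1 \right)} \right)} W = 680 \cdot 72 = 48960$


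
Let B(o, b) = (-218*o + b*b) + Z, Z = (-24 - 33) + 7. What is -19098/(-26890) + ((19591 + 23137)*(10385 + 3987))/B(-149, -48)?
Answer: 516045558449/29189095 ≈ 17679.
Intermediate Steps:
Z = -50 (Z = -57 + 7 = -50)
B(o, b) = -50 + b**2 - 218*o (B(o, b) = (-218*o + b*b) - 50 = (-218*o + b**2) - 50 = (b**2 - 218*o) - 50 = -50 + b**2 - 218*o)
-19098/(-26890) + ((19591 + 23137)*(10385 + 3987))/B(-149, -48) = -19098/(-26890) + ((19591 + 23137)*(10385 + 3987))/(-50 + (-48)**2 - 218*(-149)) = -19098*(-1/26890) + (42728*14372)/(-50 + 2304 + 32482) = 9549/13445 + 614086816/34736 = 9549/13445 + 614086816*(1/34736) = 9549/13445 + 38380426/2171 = 516045558449/29189095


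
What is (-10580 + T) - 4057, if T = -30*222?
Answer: -21297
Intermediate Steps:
T = -6660
(-10580 + T) - 4057 = (-10580 - 6660) - 4057 = -17240 - 4057 = -21297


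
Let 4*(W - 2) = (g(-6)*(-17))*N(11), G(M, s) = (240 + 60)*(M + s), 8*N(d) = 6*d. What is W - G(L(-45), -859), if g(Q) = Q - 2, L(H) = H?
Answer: 542965/2 ≈ 2.7148e+5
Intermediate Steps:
N(d) = 3*d/4 (N(d) = (6*d)/8 = 3*d/4)
g(Q) = -2 + Q
G(M, s) = 300*M + 300*s (G(M, s) = 300*(M + s) = 300*M + 300*s)
W = 565/2 (W = 2 + (((-2 - 6)*(-17))*((¾)*11))/4 = 2 + (-8*(-17)*(33/4))/4 = 2 + (136*(33/4))/4 = 2 + (¼)*1122 = 2 + 561/2 = 565/2 ≈ 282.50)
W - G(L(-45), -859) = 565/2 - (300*(-45) + 300*(-859)) = 565/2 - (-13500 - 257700) = 565/2 - 1*(-271200) = 565/2 + 271200 = 542965/2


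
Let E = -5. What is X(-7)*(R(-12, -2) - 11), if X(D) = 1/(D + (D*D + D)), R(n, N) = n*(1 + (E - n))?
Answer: -107/35 ≈ -3.0571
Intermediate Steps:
R(n, N) = n*(-4 - n) (R(n, N) = n*(1 + (-5 - n)) = n*(-4 - n))
X(D) = 1/(D**2 + 2*D) (X(D) = 1/(D + (D**2 + D)) = 1/(D + (D + D**2)) = 1/(D**2 + 2*D))
X(-7)*(R(-12, -2) - 11) = (1/((-7)*(2 - 7)))*(-1*(-12)*(4 - 12) - 11) = (-1/7/(-5))*(-1*(-12)*(-8) - 11) = (-1/7*(-1/5))*(-96 - 11) = (1/35)*(-107) = -107/35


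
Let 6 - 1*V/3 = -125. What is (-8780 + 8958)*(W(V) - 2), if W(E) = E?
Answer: 69598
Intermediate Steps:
V = 393 (V = 18 - 3*(-125) = 18 + 375 = 393)
(-8780 + 8958)*(W(V) - 2) = (-8780 + 8958)*(393 - 2) = 178*391 = 69598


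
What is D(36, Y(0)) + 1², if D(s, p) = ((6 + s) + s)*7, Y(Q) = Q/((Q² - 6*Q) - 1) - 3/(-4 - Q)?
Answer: 547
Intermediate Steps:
Y(Q) = -3/(-4 - Q) + Q/(-1 + Q² - 6*Q) (Y(Q) = Q/(-1 + Q² - 6*Q) - 3/(-4 - Q) = -3/(-4 - Q) + Q/(-1 + Q² - 6*Q))
D(s, p) = 42 + 14*s (D(s, p) = (6 + 2*s)*7 = 42 + 14*s)
D(36, Y(0)) + 1² = (42 + 14*36) + 1² = (42 + 504) + 1 = 546 + 1 = 547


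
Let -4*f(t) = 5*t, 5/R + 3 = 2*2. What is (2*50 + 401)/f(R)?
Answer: -2004/25 ≈ -80.160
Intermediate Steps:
R = 5 (R = 5/(-3 + 2*2) = 5/(-3 + 4) = 5/1 = 5*1 = 5)
f(t) = -5*t/4
(2*50 + 401)/f(R) = (2*50 + 401)/((-5/4*5)) = (100 + 401)/(-25/4) = 501*(-4/25) = -2004/25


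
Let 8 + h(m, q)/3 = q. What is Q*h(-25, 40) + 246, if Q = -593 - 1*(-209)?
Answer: -36618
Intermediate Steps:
h(m, q) = -24 + 3*q
Q = -384 (Q = -593 + 209 = -384)
Q*h(-25, 40) + 246 = -384*(-24 + 3*40) + 246 = -384*(-24 + 120) + 246 = -384*96 + 246 = -36864 + 246 = -36618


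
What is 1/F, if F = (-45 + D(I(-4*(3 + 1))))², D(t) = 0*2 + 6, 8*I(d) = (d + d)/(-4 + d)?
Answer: 1/1521 ≈ 0.00065746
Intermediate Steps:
I(d) = d/(4*(-4 + d)) (I(d) = ((d + d)/(-4 + d))/8 = ((2*d)/(-4 + d))/8 = (2*d/(-4 + d))/8 = d/(4*(-4 + d)))
D(t) = 6 (D(t) = 0 + 6 = 6)
F = 1521 (F = (-45 + 6)² = (-39)² = 1521)
1/F = 1/1521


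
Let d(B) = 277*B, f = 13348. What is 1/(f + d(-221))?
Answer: -1/47869 ≈ -2.0890e-5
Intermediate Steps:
1/(f + d(-221)) = 1/(13348 + 277*(-221)) = 1/(13348 - 61217) = 1/(-47869) = -1/47869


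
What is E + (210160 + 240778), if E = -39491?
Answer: 411447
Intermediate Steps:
E + (210160 + 240778) = -39491 + (210160 + 240778) = -39491 + 450938 = 411447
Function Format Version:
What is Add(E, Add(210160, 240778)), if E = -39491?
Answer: 411447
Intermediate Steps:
Add(E, Add(210160, 240778)) = Add(-39491, Add(210160, 240778)) = Add(-39491, 450938) = 411447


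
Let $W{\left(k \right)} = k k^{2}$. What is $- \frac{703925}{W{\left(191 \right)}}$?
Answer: $- \frac{703925}{6967871} \approx -0.10102$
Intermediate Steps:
$W{\left(k \right)} = k^{3}$
$- \frac{703925}{W{\left(191 \right)}} = - \frac{703925}{191^{3}} = - \frac{703925}{6967871}$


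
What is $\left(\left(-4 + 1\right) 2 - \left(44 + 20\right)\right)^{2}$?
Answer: $4900$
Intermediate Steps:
$\left(\left(-4 + 1\right) 2 - \left(44 + 20\right)\right)^{2} = \left(\left(-3\right) 2 - 64\right)^{2} = \left(-6 - 64\right)^{2} = \left(-70\right)^{2} = 4900$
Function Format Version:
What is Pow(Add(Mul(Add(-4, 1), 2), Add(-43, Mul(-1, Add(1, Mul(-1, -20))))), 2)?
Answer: 4900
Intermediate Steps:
Pow(Add(Mul(Add(-4, 1), 2), Add(-43, Mul(-1, Add(1, Mul(-1, -20))))), 2) = Pow(Add(Mul(-3, 2), Add(-43, Mul(-1, Add(1, 20)))), 2) = Pow(Add(-6, Add(-43, Mul(-1, 21))), 2) = Pow(Add(-6, Add(-43, -21)), 2) = Pow(Add(-6, -64), 2) = Pow(-70, 2) = 4900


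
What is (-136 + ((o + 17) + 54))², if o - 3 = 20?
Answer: 1764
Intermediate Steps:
o = 23 (o = 3 + 20 = 23)
(-136 + ((o + 17) + 54))² = (-136 + ((23 + 17) + 54))² = (-136 + (40 + 54))² = (-136 + 94)² = (-42)² = 1764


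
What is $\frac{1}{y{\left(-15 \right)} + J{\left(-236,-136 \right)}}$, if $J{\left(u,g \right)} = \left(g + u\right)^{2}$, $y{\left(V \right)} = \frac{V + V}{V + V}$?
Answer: $\frac{1}{138385} \approx 7.2262 \cdot 10^{-6}$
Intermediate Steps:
$y{\left(V \right)} = 1$ ($y{\left(V \right)} = \frac{2 V}{2 V} = 2 V \frac{1}{2 V} = 1$)
$\frac{1}{y{\left(-15 \right)} + J{\left(-236,-136 \right)}} = \frac{1}{1 + \left(-136 - 236\right)^{2}} = \frac{1}{1 + \left(-372\right)^{2}} = \frac{1}{1 + 138384} = \frac{1}{138385}$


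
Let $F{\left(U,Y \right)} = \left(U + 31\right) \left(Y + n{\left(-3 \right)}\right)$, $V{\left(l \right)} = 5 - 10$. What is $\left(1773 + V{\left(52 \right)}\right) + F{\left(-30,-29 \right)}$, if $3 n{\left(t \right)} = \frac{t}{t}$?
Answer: $\frac{5218}{3} \approx 1739.3$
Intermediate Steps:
$n{\left(t \right)} = \frac{1}{3}$ ($n{\left(t \right)} = \frac{t \frac{1}{t}}{3} = \frac{1}{3} \cdot 1 = \frac{1}{3}$)
$V{\left(l \right)} = -5$ ($V{\left(l \right)} = 5 - 10 = -5$)
$F{\left(U,Y \right)} = \left(31 + U\right) \left(\frac{1}{3} + Y\right)$ ($F{\left(U,Y \right)} = \left(U + 31\right) \left(Y + \frac{1}{3}\right) = \left(31 + U\right) \left(\frac{1}{3} + Y\right)$)
$\left(1773 + V{\left(52 \right)}\right) + F{\left(-30,-29 \right)} = \left(1773 - 5\right) + \left(\frac{31}{3} + 31 \left(-29\right) + \frac{1}{3} \left(-30\right) - -870\right) = 1768 + \left(\frac{31}{3} - 899 - 10 + 870\right) = 1768 - \frac{86}{3} = \frac{5218}{3}$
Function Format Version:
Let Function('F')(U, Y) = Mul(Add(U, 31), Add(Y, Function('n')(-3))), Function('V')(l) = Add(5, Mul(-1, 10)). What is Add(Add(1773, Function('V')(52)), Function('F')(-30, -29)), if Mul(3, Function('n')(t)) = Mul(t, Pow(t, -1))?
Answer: Rational(5218, 3) ≈ 1739.3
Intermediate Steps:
Function('n')(t) = Rational(1, 3) (Function('n')(t) = Mul(Rational(1, 3), Mul(t, Pow(t, -1))) = Mul(Rational(1, 3), 1) = Rational(1, 3))
Function('V')(l) = -5 (Function('V')(l) = Add(5, -10) = -5)
Function('F')(U, Y) = Mul(Add(31, U), Add(Rational(1, 3), Y)) (Function('F')(U, Y) = Mul(Add(U, 31), Add(Y, Rational(1, 3))) = Mul(Add(31, U), Add(Rational(1, 3), Y)))
Add(Add(1773, Function('V')(52)), Function('F')(-30, -29)) = Add(Add(1773, -5), Add(Rational(31, 3), Mul(31, -29), Mul(Rational(1, 3), -30), Mul(-30, -29))) = Add(1768, Add(Rational(31, 3), -899, -10, 870)) = Add(1768, Rational(-86, 3)) = Rational(5218, 3)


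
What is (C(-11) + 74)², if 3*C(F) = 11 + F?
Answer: 5476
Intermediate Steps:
C(F) = 11/3 + F/3 (C(F) = (11 + F)/3 = 11/3 + F/3)
(C(-11) + 74)² = ((11/3 + (⅓)*(-11)) + 74)² = ((11/3 - 11/3) + 74)² = (0 + 74)² = 74² = 5476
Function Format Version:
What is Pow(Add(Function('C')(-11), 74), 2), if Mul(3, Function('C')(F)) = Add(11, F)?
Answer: 5476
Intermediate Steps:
Function('C')(F) = Add(Rational(11, 3), Mul(Rational(1, 3), F)) (Function('C')(F) = Mul(Rational(1, 3), Add(11, F)) = Add(Rational(11, 3), Mul(Rational(1, 3), F)))
Pow(Add(Function('C')(-11), 74), 2) = Pow(Add(Add(Rational(11, 3), Mul(Rational(1, 3), -11)), 74), 2) = Pow(Add(Add(Rational(11, 3), Rational(-11, 3)), 74), 2) = Pow(Add(0, 74), 2) = Pow(74, 2) = 5476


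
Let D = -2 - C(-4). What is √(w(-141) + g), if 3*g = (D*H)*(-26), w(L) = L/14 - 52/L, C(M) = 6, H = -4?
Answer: I*√1118486166/1974 ≈ 16.942*I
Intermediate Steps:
D = -8 (D = -2 - 1*6 = -2 - 6 = -8)
w(L) = -52/L + L/14 (w(L) = L*(1/14) - 52/L = L/14 - 52/L = -52/L + L/14)
g = -832/3 (g = (-8*(-4)*(-26))/3 = (32*(-26))/3 = (⅓)*(-832) = -832/3 ≈ -277.33)
√(w(-141) + g) = √((-52/(-141) + (1/14)*(-141)) - 832/3) = √((-52*(-1/141) - 141/14) - 832/3) = √((52/141 - 141/14) - 832/3) = √(-19153/1974 - 832/3) = √(-566609/1974) = I*√1118486166/1974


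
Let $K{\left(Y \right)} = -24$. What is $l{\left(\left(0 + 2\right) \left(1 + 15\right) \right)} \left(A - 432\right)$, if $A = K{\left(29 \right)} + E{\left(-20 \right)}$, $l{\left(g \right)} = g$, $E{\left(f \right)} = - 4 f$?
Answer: $-12032$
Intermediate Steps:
$A = 56$ ($A = -24 - -80 = -24 + 80 = 56$)
$l{\left(\left(0 + 2\right) \left(1 + 15\right) \right)} \left(A - 432\right) = \left(0 + 2\right) \left(1 + 15\right) \left(56 - 432\right) = 2 \cdot 16 \left(-376\right) = 32 \left(-376\right) = -12032$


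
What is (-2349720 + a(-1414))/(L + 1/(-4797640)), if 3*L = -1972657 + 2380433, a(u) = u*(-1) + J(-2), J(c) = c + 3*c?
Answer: -33799095536880/1956362448637 ≈ -17.276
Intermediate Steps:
J(c) = 4*c
a(u) = -8 - u (a(u) = u*(-1) + 4*(-2) = -u - 8 = -8 - u)
L = 407776/3 (L = (-1972657 + 2380433)/3 = (⅓)*407776 = 407776/3 ≈ 1.3593e+5)
(-2349720 + a(-1414))/(L + 1/(-4797640)) = (-2349720 + (-8 - 1*(-1414)))/(407776/3 + 1/(-4797640)) = (-2349720 + (-8 + 1414))/(407776/3 - 1/4797640) = (-2349720 + 1406)/(1956362448637/14392920) = -2348314*14392920/1956362448637 = -33799095536880/1956362448637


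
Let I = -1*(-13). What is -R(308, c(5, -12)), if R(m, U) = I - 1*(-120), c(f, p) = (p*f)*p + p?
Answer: -133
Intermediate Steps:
I = 13
c(f, p) = p + f*p² (c(f, p) = (f*p)*p + p = f*p² + p = p + f*p²)
R(m, U) = 133 (R(m, U) = 13 - 1*(-120) = 13 + 120 = 133)
-R(308, c(5, -12)) = -1*133 = -133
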